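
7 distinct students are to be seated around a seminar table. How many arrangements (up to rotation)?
Circular: fix one position, arrange the rest. (7-1)! = 720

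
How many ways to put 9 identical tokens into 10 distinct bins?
C(9+10-1, 10-1) = C(18, 9) = 48620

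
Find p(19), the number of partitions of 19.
Pentagonal recurrence p(n) = p(n-1) + p(n-2) - p(n-5) - p(n-7) + p(n-12) + p(n-15) - ... gives p(0..18) = 1, 1, 2, 3, 5, 7, 11, 15, 22, 30, 42, 56, 77, 101, 135, 176, 231, 297, 385. p(19) = p(18) + p(17) - p(14) - p(12) + p(7) + p(4) = 385 + 297 - 135 - 77 + 15 + 5 = 490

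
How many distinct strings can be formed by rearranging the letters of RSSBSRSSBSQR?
12! / (2! × 1! × 6! × 3!) = 55440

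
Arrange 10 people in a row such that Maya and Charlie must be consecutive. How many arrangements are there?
Treat the 2 as one block: (10-2+1)! × 2! = 362880 × 2 = 725760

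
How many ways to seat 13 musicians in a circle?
Circular: fix one position, arrange the rest. (13-1)! = 479001600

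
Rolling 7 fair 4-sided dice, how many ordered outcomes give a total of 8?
Coefficient of x^8 in (x + x² + ... + x^4)^7. By inclusion-exclusion on dice exceeding 4: Σ_j (-1)^j C(7,j)·C(8-1-4j, 6) = C(7,0)·C(7,6) = 1·7 = 7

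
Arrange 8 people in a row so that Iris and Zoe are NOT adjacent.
Total - adjacent = 8! - (8-1)!×2 = 40320 - 10080 = 30240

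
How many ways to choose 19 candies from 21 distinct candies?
C(21,19) = 21!/(19!×2!) = 210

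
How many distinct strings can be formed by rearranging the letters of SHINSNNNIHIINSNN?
16! / (3! × 7! × 4! × 2!) = 14414400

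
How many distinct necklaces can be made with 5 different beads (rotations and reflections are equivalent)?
(5-1)!/2 = 24/2 = 12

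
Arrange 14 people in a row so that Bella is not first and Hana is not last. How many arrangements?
By inclusion-exclusion: 14! - 2×(14-1)! + (14-2)! = 87178291200 - 12454041600 + 479001600 = 75203251200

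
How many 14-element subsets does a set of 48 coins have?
C(48,14) = 48!/(14!×34!) = 482320623240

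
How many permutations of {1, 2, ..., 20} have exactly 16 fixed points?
Choose the 16 fixed points C(20,16) = 4845, derange the rest: !4 = Σ_{j=0}^{4} (-1)^j·4!/j! = 24 - 24 + 12 - 4 + 1 = 9. Product = 4845 × 9 = 43605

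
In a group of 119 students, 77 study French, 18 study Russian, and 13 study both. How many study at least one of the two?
|A∪B| = |A| + |B| - |A∩B| = 77 + 18 - 13 = 82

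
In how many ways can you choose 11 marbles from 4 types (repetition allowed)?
C(11+4-1, 4-1) = C(14, 3) = 364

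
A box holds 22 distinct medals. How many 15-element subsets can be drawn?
C(22,15) = 22!/(15!×7!) = 170544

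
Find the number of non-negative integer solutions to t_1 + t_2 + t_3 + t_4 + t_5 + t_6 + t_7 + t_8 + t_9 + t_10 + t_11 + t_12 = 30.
C(30+12-1, 12-1) = C(41, 11) = 3159461968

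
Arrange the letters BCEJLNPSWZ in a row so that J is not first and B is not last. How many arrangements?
By inclusion-exclusion: 10! - 2×(10-1)! + (10-2)! = 3628800 - 725760 + 40320 = 2943360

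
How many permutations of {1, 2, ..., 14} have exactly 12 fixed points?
Choose the 12 fixed points C(14,12) = 91, derange the rest: !2 = Σ_{j=0}^{2} (-1)^j·2!/j! = 2 - 2 + 1 = 1. Product = 91 × 1 = 91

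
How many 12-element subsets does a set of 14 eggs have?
C(14,12) = 14!/(12!×2!) = 91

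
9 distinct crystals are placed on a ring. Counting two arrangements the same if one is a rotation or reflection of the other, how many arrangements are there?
(9-1)!/2 = 40320/2 = 20160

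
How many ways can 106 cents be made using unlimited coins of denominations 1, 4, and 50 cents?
Coefficient of x^106 in 1/(1-x^1) · 1/(1-x^4) · 1/(1-x^50). Case on j = number of 50-cent coins (j = 0..2); remainder r = 106 - 50j is made from {1,4} in ⌊r/4⌋+1 ways. r = 106, 56, 6 → 27 + 15 + 2 = 44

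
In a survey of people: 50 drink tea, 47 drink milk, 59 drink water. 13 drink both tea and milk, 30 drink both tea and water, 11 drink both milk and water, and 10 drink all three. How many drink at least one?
|A∪B∪C| = 50+47+59-13-30-11+10 = 112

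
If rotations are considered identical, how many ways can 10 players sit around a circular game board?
Circular: fix one position, arrange the rest. (10-1)! = 362880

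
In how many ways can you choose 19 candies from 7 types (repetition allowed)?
C(19+7-1, 7-1) = C(25, 6) = 177100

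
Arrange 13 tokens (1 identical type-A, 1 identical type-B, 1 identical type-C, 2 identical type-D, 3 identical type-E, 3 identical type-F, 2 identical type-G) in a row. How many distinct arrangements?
13! / (1! × 1! × 1! × 2! × 3! × 3! × 2!) = 43243200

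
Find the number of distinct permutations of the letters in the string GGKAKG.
6! / (1! × 3! × 2!) = 60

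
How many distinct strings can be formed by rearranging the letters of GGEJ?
4! / (1! × 2! × 1!) = 12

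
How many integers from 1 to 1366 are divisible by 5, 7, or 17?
⌊1366/5⌋+⌊1366/7⌋+⌊1366/17⌋ - ⌊1366/35⌋-⌊1366/85⌋-⌊1366/119⌋ + ⌊1366/595⌋ = 273+195+80 - 39-16-11 + 2 = 484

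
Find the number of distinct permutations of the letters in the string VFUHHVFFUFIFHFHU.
16! / (6! × 4! × 1! × 2! × 3!) = 100900800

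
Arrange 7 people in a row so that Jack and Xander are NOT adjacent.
Total - adjacent = 7! - (7-1)!×2 = 5040 - 1440 = 3600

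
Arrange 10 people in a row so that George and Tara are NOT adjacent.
Total - adjacent = 10! - (10-1)!×2 = 3628800 - 725760 = 2903040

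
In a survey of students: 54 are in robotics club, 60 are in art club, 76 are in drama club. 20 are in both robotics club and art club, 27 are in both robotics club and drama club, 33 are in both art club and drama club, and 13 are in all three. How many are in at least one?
|A∪B∪C| = 54+60+76-20-27-33+13 = 123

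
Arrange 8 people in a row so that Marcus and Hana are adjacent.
Treat as block: (8-1)! × 2! = 5040 × 2 = 10080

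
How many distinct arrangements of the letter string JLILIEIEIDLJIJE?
15! / (3! × 5! × 1! × 3! × 3!) = 50450400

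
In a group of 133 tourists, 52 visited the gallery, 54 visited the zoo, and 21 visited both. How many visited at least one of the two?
|A∪B| = |A| + |B| - |A∩B| = 52 + 54 - 21 = 85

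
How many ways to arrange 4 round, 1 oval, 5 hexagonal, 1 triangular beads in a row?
11! / (4! × 1! × 5! × 1!) = 13860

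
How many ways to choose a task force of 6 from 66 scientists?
C(66,6) = 66!/(6!×60!) = 90858768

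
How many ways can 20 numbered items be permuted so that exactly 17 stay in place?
Choose the 17 fixed points C(20,17) = 1140, derange the rest: !3 = Σ_{j=0}^{3} (-1)^j·3!/j! = 6 - 6 + 3 - 1 = 2. Product = 1140 × 2 = 2280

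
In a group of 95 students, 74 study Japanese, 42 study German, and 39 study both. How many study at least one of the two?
|A∪B| = |A| + |B| - |A∩B| = 74 + 42 - 39 = 77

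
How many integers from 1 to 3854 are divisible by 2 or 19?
⌊3854/2⌋ + ⌊3854/19⌋ - ⌊3854/38⌋ = 1927 + 202 - 101 = 2028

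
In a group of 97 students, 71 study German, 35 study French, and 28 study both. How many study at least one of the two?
|A∪B| = |A| + |B| - |A∩B| = 71 + 35 - 28 = 78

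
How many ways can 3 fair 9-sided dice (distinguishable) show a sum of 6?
Coefficient of x^6 in (x + x² + ... + x^9)^3. By inclusion-exclusion on dice exceeding 9: Σ_j (-1)^j C(3,j)·C(6-1-9j, 2) = C(3,0)·C(5,2) = 1·10 = 10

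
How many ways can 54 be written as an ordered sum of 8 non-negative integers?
C(54+8-1, 8-1) = C(61, 7) = 436270780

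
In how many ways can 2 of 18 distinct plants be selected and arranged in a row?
P(18,2) = 18!/(18-2)! = 306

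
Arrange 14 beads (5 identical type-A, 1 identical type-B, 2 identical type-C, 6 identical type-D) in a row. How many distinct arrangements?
14! / (5! × 1! × 2! × 6!) = 504504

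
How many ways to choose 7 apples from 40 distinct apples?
C(40,7) = 40!/(7!×33!) = 18643560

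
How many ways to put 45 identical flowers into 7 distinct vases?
C(45+7-1, 7-1) = C(51, 6) = 18009460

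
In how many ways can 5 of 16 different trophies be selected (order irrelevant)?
C(16,5) = 16!/(5!×11!) = 4368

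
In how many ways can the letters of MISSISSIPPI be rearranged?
11! / (1! × 4! × 4! × 2!) = 34650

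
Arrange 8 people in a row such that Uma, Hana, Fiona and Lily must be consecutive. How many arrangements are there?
Treat the 4 as one block: (8-4+1)! × 4! = 120 × 24 = 2880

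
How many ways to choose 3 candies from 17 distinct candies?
C(17,3) = 17!/(3!×14!) = 680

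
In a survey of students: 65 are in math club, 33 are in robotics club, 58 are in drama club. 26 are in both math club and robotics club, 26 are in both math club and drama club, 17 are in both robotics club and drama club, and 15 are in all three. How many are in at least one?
|A∪B∪C| = 65+33+58-26-26-17+15 = 102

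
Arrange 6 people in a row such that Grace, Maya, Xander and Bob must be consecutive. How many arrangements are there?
Treat the 4 as one block: (6-4+1)! × 4! = 6 × 24 = 144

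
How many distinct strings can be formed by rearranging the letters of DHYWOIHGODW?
11! / (2! × 2! × 1! × 2! × 2! × 1! × 1!) = 2494800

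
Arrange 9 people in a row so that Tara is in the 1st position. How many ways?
Fix one position: (9-1)! = 40320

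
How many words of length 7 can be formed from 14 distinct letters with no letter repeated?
P(14,7) = 14!/(14-7)! = 17297280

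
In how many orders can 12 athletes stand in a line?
12! = 479001600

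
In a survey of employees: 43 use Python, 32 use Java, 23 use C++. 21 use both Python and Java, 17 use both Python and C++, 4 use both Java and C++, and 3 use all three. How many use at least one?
|A∪B∪C| = 43+32+23-21-17-4+3 = 59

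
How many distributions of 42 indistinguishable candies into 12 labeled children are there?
C(42+12-1, 12-1) = C(53, 11) = 76223753060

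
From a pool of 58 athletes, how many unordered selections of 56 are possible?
C(58,56) = 58!/(56!×2!) = 1653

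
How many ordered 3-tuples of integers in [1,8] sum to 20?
Coefficient of x^20 in (x + x² + ... + x^8)^3. By inclusion-exclusion on dice exceeding 8: Σ_j (-1)^j C(3,j)·C(20-1-8j, 2) = C(3,0)·C(19,2) - C(3,1)·C(11,2) + C(3,2)·C(3,2) = 1·171 - 3·55 + 3·3 = 15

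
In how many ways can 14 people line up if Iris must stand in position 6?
Fix one position: (14-1)! = 6227020800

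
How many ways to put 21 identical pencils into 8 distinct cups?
C(21+8-1, 8-1) = C(28, 7) = 1184040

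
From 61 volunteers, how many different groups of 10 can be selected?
C(61,10) = 61!/(10!×51!) = 90177170226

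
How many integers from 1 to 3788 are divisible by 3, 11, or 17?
⌊3788/3⌋+⌊3788/11⌋+⌊3788/17⌋ - ⌊3788/33⌋-⌊3788/51⌋-⌊3788/187⌋ + ⌊3788/561⌋ = 1262+344+222 - 114-74-20 + 6 = 1626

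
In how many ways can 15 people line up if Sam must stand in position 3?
Fix one position: (15-1)! = 87178291200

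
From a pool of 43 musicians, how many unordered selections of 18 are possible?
C(43,18) = 43!/(18!×25!) = 608359048206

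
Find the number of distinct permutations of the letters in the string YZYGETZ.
7! / (2! × 1! × 2! × 1! × 1!) = 1260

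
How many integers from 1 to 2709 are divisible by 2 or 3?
⌊2709/2⌋ + ⌊2709/3⌋ - ⌊2709/6⌋ = 1354 + 903 - 451 = 1806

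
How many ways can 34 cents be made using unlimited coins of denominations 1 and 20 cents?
Coefficient of x^34 in 1/(1-x^1) · 1/(1-x^20). Use j coins of 20 for j = 0..⌊34/20⌋ = 1, the rest in 1s: 1 + 1 = 2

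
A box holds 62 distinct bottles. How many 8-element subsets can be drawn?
C(62,8) = 62!/(8!×54!) = 3381098545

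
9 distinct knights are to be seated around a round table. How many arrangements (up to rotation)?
Circular: fix one position, arrange the rest. (9-1)! = 40320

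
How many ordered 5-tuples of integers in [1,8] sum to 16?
Coefficient of x^16 in (x + x² + ... + x^8)^5. By inclusion-exclusion on dice exceeding 8: Σ_j (-1)^j C(5,j)·C(16-1-8j, 4) = C(5,0)·C(15,4) - C(5,1)·C(7,4) = 1·1365 - 5·35 = 1190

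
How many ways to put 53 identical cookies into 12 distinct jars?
C(53+12-1, 12-1) = C(64, 11) = 743595781824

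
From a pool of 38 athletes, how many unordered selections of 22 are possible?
C(38,22) = 38!/(22!×16!) = 22239974430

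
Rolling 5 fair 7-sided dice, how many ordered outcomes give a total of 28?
Coefficient of x^28 in (x + x² + ... + x^7)^5. By inclusion-exclusion on dice exceeding 7: Σ_j (-1)^j C(5,j)·C(28-1-7j, 4) = C(5,0)·C(27,4) - C(5,1)·C(20,4) + C(5,2)·C(13,4) - C(5,3)·C(6,4) = 1·17550 - 5·4845 + 10·715 - 10·15 = 325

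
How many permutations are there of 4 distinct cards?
4! = 24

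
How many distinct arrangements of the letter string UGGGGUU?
7! / (3! × 4!) = 35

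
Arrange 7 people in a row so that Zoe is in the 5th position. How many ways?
Fix one position: (7-1)! = 720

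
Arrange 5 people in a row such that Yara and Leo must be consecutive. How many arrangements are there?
Treat the 2 as one block: (5-2+1)! × 2! = 24 × 2 = 48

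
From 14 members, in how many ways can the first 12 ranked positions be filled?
P(14,12) = 14!/(14-12)! = 43589145600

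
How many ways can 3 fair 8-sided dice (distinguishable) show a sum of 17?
Coefficient of x^17 in (x + x² + ... + x^8)^3. By inclusion-exclusion on dice exceeding 8: Σ_j (-1)^j C(3,j)·C(17-1-8j, 2) = C(3,0)·C(16,2) - C(3,1)·C(8,2) = 1·120 - 3·28 = 36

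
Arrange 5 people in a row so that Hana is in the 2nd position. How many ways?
Fix one position: (5-1)! = 24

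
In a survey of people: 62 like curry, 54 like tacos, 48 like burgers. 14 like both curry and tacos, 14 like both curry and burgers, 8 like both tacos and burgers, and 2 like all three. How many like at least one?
|A∪B∪C| = 62+54+48-14-14-8+2 = 130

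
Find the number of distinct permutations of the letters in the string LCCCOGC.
7! / (4! × 1! × 1! × 1!) = 210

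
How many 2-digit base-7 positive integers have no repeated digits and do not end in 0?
Last digit: 6 nonzero choices. First digit: 5 (nonzero, ≠last). Middle 0: P(5,0) = 1. Total = 30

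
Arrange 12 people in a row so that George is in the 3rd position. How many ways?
Fix one position: (12-1)! = 39916800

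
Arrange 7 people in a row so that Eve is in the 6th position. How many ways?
Fix one position: (7-1)! = 720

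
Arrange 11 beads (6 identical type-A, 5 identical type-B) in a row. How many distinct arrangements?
11! / (6! × 5!) = 462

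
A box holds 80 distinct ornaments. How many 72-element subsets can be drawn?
C(80,72) = 80!/(72!×8!) = 28987537150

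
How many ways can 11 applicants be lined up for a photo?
11! = 39916800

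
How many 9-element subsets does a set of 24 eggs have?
C(24,9) = 24!/(9!×15!) = 1307504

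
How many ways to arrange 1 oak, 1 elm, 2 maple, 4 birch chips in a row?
8! / (1! × 1! × 2! × 4!) = 840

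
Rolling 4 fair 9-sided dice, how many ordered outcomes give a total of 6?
Coefficient of x^6 in (x + x² + ... + x^9)^4. By inclusion-exclusion on dice exceeding 9: Σ_j (-1)^j C(4,j)·C(6-1-9j, 3) = C(4,0)·C(5,3) = 1·10 = 10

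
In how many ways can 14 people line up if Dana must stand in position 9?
Fix one position: (14-1)! = 6227020800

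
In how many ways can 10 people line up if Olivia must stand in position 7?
Fix one position: (10-1)! = 362880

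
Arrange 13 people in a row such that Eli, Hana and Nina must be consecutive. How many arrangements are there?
Treat the 3 as one block: (13-3+1)! × 3! = 39916800 × 6 = 239500800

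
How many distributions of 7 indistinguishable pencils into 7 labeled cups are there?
C(7+7-1, 7-1) = C(13, 6) = 1716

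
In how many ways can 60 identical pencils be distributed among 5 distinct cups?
C(60+5-1, 5-1) = C(64, 4) = 635376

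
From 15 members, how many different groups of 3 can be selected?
C(15,3) = 15!/(3!×12!) = 455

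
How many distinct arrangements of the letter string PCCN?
4! / (1! × 2! × 1!) = 12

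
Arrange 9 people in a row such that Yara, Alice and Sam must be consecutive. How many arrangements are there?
Treat the 3 as one block: (9-3+1)! × 3! = 5040 × 6 = 30240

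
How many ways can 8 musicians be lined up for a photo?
8! = 40320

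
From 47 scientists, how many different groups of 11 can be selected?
C(47,11) = 47!/(11!×36!) = 17417133617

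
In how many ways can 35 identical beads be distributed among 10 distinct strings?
C(35+10-1, 10-1) = C(44, 9) = 708930508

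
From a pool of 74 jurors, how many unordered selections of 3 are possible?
C(74,3) = 74!/(3!×71!) = 64824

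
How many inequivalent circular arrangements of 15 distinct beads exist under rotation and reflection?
(15-1)!/2 = 87178291200/2 = 43589145600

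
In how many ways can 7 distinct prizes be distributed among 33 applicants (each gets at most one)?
P(33,7) = 33!/(33-7)! = 21531121920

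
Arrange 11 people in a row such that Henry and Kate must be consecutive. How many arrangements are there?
Treat the 2 as one block: (11-2+1)! × 2! = 3628800 × 2 = 7257600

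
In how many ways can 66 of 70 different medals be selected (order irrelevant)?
C(70,66) = 70!/(66!×4!) = 916895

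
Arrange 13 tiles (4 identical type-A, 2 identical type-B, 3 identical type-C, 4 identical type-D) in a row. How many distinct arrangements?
13! / (4! × 2! × 3! × 4!) = 900900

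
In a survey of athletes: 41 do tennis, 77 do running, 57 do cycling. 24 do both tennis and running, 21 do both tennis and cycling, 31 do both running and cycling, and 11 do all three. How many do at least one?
|A∪B∪C| = 41+77+57-24-21-31+11 = 110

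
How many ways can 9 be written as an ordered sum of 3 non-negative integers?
C(9+3-1, 3-1) = C(11, 2) = 55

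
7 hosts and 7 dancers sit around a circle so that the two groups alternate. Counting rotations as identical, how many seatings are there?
Fix one of the hosts: (7-1)! ways for the remaining hosts, × 7! ways for the dancers = 720 × 5040 = 3628800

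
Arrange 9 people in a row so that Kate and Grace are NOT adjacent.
Total - adjacent = 9! - (9-1)!×2 = 362880 - 80640 = 282240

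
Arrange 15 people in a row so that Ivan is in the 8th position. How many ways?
Fix one position: (15-1)! = 87178291200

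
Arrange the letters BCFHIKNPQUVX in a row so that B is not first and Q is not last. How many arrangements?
By inclusion-exclusion: 12! - 2×(12-1)! + (12-2)! = 479001600 - 79833600 + 3628800 = 402796800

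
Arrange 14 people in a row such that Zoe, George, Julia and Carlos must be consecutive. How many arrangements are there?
Treat the 4 as one block: (14-4+1)! × 4! = 39916800 × 24 = 958003200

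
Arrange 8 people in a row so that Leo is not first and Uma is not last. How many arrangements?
By inclusion-exclusion: 8! - 2×(8-1)! + (8-2)! = 40320 - 10080 + 720 = 30960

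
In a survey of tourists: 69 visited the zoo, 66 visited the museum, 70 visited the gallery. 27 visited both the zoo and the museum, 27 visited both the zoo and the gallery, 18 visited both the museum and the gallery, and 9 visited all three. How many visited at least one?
|A∪B∪C| = 69+66+70-27-27-18+9 = 142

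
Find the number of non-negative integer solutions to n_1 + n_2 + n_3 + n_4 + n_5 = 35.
C(35+5-1, 5-1) = C(39, 4) = 82251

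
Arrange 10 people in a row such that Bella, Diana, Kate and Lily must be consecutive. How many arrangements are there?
Treat the 4 as one block: (10-4+1)! × 4! = 5040 × 24 = 120960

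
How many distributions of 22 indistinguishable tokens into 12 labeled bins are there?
C(22+12-1, 12-1) = C(33, 11) = 193536720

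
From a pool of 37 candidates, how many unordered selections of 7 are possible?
C(37,7) = 37!/(7!×30!) = 10295472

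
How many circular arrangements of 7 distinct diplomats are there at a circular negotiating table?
Circular: fix one position, arrange the rest. (7-1)! = 720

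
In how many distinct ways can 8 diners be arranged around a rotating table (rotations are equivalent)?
Circular: fix one position, arrange the rest. (8-1)! = 5040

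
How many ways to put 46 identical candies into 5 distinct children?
C(46+5-1, 5-1) = C(50, 4) = 230300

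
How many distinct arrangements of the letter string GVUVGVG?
7! / (1! × 3! × 3!) = 140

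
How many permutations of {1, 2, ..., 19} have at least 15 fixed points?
Exactly j fixed points: C(19,j)·!(19-j); sum over j ≥ 15 (derangement numbers via !m = (m-1)·(!(m-1) + !(m-2)): !0..!4 = 1, 0, 1, 2, 9). Σ_{j=15}^{19} C(19,j)·!(19-j) = C(19,15)·!4 + C(19,16)·!3 + C(19,17)·!2 + C(19,18)·!1 + C(19,19)·!0 = 3876·9 + 969·2 + 171·1 + 19·0 + 1·1 = 36994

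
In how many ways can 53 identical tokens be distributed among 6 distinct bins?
C(53+6-1, 6-1) = C(58, 5) = 4582116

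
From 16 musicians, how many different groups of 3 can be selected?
C(16,3) = 16!/(3!×13!) = 560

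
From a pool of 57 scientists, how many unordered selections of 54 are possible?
C(57,54) = 57!/(54!×3!) = 29260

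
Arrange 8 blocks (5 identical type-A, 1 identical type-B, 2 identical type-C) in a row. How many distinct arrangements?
8! / (5! × 1! × 2!) = 168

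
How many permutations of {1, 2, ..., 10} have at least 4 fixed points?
Exactly j fixed points: C(10,j)·!(10-j); sum over j ≥ 4 (derangement numbers via !m = (m-1)·(!(m-1) + !(m-2)): !0..!6 = 1, 0, 1, 2, 9, 44, 265). Σ_{j=4}^{10} C(10,j)·!(10-j) = C(10,4)·!6 + C(10,5)·!5 + C(10,6)·!4 + C(10,7)·!3 + C(10,8)·!2 + C(10,9)·!1 + C(10,10)·!0 = 210·265 + 252·44 + 210·9 + 120·2 + 45·1 + 10·0 + 1·1 = 68914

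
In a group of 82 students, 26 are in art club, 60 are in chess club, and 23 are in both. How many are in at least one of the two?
|A∪B| = |A| + |B| - |A∩B| = 26 + 60 - 23 = 63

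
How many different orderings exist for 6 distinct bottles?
6! = 720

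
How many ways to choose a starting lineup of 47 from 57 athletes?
C(57,47) = 57!/(47!×10!) = 43183019880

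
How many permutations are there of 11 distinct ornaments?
11! = 39916800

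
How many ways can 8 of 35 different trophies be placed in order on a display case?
P(35,8) = 35!/(35-8)! = 948964262400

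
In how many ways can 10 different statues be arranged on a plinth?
10! = 3628800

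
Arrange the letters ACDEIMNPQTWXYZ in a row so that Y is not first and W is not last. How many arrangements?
By inclusion-exclusion: 14! - 2×(14-1)! + (14-2)! = 87178291200 - 12454041600 + 479001600 = 75203251200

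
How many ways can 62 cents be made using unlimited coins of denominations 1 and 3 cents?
Coefficient of x^62 in 1/(1-x^1) · 1/(1-x^3). Use j coins of 3 for j = 0..⌊62/3⌋ = 20, the rest in 1s: 20 + 1 = 21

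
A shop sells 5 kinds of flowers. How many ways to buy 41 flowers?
C(41+5-1, 5-1) = C(45, 4) = 148995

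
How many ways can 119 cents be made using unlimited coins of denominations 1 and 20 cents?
Coefficient of x^119 in 1/(1-x^1) · 1/(1-x^20). Use j coins of 20 for j = 0..⌊119/20⌋ = 5, the rest in 1s: 5 + 1 = 6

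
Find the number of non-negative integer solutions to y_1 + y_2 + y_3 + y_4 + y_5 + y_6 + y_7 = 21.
C(21+7-1, 7-1) = C(27, 6) = 296010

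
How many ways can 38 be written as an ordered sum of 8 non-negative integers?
C(38+8-1, 8-1) = C(45, 7) = 45379620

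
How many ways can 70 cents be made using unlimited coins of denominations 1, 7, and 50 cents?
Coefficient of x^70 in 1/(1-x^1) · 1/(1-x^7) · 1/(1-x^50). Case on j = number of 50-cent coins (j = 0..1); remainder r = 70 - 50j is made from {1,7} in ⌊r/7⌋+1 ways. r = 70, 20 → 11 + 3 = 14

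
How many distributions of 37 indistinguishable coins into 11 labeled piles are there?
C(37+11-1, 11-1) = C(47, 10) = 5178066751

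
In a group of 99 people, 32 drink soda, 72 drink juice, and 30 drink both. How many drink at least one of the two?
|A∪B| = |A| + |B| - |A∩B| = 32 + 72 - 30 = 74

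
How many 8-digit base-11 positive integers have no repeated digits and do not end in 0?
Last digit: 10 nonzero choices. First digit: 9 (nonzero, ≠last). Middle 6: P(9,6) = 60480. Total = 5443200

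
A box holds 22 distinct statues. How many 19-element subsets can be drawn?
C(22,19) = 22!/(19!×3!) = 1540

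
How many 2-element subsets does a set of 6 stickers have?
C(6,2) = 6!/(2!×4!) = 15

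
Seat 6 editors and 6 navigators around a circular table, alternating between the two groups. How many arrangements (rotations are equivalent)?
Fix one of the editors: (6-1)! ways for the remaining editors, × 6! ways for the navigators = 120 × 720 = 86400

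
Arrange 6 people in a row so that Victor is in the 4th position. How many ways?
Fix one position: (6-1)! = 120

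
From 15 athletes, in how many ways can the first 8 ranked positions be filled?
P(15,8) = 15!/(15-8)! = 259459200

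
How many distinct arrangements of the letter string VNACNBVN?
8! / (1! × 3! × 1! × 2! × 1!) = 3360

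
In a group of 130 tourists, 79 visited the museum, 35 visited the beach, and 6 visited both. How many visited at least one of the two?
|A∪B| = |A| + |B| - |A∩B| = 79 + 35 - 6 = 108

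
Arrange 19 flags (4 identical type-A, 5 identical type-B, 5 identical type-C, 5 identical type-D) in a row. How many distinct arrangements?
19! / (4! × 5! × 5! × 5!) = 2933186256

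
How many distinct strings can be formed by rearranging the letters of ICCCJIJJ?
8! / (3! × 2! × 3!) = 560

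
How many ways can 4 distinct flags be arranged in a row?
4! = 24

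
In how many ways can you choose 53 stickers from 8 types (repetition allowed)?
C(53+8-1, 8-1) = C(60, 7) = 386206920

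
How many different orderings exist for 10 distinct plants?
10! = 3628800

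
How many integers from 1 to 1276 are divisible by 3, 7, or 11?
⌊1276/3⌋+⌊1276/7⌋+⌊1276/11⌋ - ⌊1276/21⌋-⌊1276/33⌋-⌊1276/77⌋ + ⌊1276/231⌋ = 425+182+116 - 60-38-16 + 5 = 614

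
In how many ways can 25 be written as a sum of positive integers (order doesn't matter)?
Pentagonal recurrence p(n) = p(n-1) + p(n-2) - p(n-5) - p(n-7) + p(n-12) + p(n-15) - ... gives p(0..24) = 1, 1, 2, 3, 5, 7, 11, 15, 22, 30, 42, 56, 77, 101, 135, 176, 231, 297, 385, 490, 627, 792, 1002, 1255, 1575. p(25) = p(24) + p(23) - p(20) - p(18) + p(13) + p(10) - p(3) = 1575 + 1255 - 627 - 385 + 101 + 42 - 3 = 1958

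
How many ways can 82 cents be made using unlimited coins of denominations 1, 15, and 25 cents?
Coefficient of x^82 in 1/(1-x^1) · 1/(1-x^15) · 1/(1-x^25). Case on j = number of 25-cent coins (j = 0..3); remainder r = 82 - 25j is made from {1,15} in ⌊r/15⌋+1 ways. r = 82, 57, 32, 7 → 6 + 4 + 3 + 1 = 14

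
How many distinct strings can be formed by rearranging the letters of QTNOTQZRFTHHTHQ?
15! / (1! × 3! × 4! × 1! × 1! × 3! × 1! × 1!) = 1513512000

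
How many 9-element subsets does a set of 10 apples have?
C(10,9) = 10!/(9!×1!) = 10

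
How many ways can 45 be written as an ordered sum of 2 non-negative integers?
C(45+2-1, 2-1) = C(46, 1) = 46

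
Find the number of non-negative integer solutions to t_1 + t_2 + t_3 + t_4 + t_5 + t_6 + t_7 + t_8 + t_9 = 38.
C(38+9-1, 9-1) = C(46, 8) = 260932815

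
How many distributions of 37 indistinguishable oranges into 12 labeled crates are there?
C(37+12-1, 12-1) = C(48, 11) = 22595200368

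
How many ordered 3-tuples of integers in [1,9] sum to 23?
Coefficient of x^23 in (x + x² + ... + x^9)^3. By inclusion-exclusion on dice exceeding 9: Σ_j (-1)^j C(3,j)·C(23-1-9j, 2) = C(3,0)·C(22,2) - C(3,1)·C(13,2) + C(3,2)·C(4,2) = 1·231 - 3·78 + 3·6 = 15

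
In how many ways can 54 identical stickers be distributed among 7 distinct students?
C(54+7-1, 7-1) = C(60, 6) = 50063860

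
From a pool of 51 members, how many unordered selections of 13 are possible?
C(51,13) = 51!/(13!×38!) = 476260169700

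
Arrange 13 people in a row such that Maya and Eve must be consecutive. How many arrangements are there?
Treat the 2 as one block: (13-2+1)! × 2! = 479001600 × 2 = 958003200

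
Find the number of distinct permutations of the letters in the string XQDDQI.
6! / (1! × 1! × 2! × 2!) = 180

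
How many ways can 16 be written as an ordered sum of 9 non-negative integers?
C(16+9-1, 9-1) = C(24, 8) = 735471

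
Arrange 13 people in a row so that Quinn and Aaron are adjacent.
Treat as block: (13-1)! × 2! = 479001600 × 2 = 958003200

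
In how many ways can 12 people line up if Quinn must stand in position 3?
Fix one position: (12-1)! = 39916800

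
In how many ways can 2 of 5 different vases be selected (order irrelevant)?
C(5,2) = 5!/(2!×3!) = 10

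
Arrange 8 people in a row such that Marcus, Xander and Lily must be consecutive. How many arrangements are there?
Treat the 3 as one block: (8-3+1)! × 3! = 720 × 6 = 4320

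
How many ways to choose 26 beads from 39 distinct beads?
C(39,26) = 39!/(26!×13!) = 8122425444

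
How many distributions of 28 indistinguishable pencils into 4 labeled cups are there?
C(28+4-1, 4-1) = C(31, 3) = 4495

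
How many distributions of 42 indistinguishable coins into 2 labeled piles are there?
C(42+2-1, 2-1) = C(43, 1) = 43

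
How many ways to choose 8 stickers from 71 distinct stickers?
C(71,8) = 71!/(8!×63!) = 10639125640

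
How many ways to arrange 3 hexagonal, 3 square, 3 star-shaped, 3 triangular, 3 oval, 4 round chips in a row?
19! / (3! × 3! × 3! × 3! × 3! × 4!) = 651819168000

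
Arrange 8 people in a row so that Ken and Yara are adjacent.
Treat as block: (8-1)! × 2! = 5040 × 2 = 10080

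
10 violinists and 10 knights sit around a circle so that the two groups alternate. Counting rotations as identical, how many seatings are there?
Fix one of the violinists: (10-1)! ways for the remaining violinists, × 10! ways for the knights = 362880 × 3628800 = 1316818944000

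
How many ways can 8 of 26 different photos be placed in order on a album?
P(26,8) = 26!/(26-8)! = 62990928000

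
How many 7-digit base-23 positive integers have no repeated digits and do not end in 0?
Last digit: 22 nonzero choices. First digit: 21 (nonzero, ≠last). Middle 5: P(21,5) = 2441880. Total = 1128148560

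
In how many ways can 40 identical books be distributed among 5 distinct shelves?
C(40+5-1, 5-1) = C(44, 4) = 135751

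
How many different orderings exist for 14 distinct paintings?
14! = 87178291200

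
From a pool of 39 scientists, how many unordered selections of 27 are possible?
C(39,27) = 39!/(27!×12!) = 3910797436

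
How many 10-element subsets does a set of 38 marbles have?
C(38,10) = 38!/(10!×28!) = 472733756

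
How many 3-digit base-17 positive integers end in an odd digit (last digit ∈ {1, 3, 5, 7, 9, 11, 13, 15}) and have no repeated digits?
Last∈{1,3,5,7,9,11,13,15}. Last=0: 0. Last nonzero: 8×15×P(15,1) = 1800. Total = 1800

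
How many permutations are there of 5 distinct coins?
5! = 120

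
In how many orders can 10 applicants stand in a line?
10! = 3628800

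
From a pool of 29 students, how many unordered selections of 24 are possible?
C(29,24) = 29!/(24!×5!) = 118755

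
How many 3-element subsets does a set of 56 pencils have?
C(56,3) = 56!/(3!×53!) = 27720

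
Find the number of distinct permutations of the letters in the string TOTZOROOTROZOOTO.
16! / (2! × 2! × 4! × 8!) = 5405400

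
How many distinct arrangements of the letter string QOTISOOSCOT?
11! / (4! × 2! × 1! × 1! × 2! × 1!) = 415800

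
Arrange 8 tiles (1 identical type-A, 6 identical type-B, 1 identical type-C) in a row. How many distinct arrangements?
8! / (1! × 6! × 1!) = 56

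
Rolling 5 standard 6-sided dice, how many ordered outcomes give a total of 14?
Coefficient of x^14 in (x + x² + ... + x^6)^5. By inclusion-exclusion on dice exceeding 6: Σ_j (-1)^j C(5,j)·C(14-1-6j, 4) = C(5,0)·C(13,4) - C(5,1)·C(7,4) = 1·715 - 5·35 = 540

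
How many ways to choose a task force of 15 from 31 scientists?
C(31,15) = 31!/(15!×16!) = 300540195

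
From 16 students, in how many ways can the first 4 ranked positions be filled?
P(16,4) = 16!/(16-4)! = 43680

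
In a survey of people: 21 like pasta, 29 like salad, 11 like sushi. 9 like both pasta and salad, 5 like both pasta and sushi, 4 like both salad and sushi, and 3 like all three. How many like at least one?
|A∪B∪C| = 21+29+11-9-5-4+3 = 46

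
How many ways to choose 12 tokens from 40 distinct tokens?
C(40,12) = 40!/(12!×28!) = 5586853480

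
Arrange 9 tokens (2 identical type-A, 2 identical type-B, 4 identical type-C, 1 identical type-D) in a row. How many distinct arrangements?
9! / (2! × 2! × 4! × 1!) = 3780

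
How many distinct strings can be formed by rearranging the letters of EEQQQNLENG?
10! / (1! × 2! × 1! × 3! × 3!) = 50400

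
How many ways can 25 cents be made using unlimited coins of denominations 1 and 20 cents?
Coefficient of x^25 in 1/(1-x^1) · 1/(1-x^20). Use j coins of 20 for j = 0..⌊25/20⌋ = 1, the rest in 1s: 1 + 1 = 2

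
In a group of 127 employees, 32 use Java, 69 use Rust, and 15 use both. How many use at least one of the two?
|A∪B| = |A| + |B| - |A∩B| = 32 + 69 - 15 = 86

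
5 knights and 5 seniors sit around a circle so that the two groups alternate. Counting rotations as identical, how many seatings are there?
Fix one of the knights: (5-1)! ways for the remaining knights, × 5! ways for the seniors = 24 × 120 = 2880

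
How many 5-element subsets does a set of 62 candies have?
C(62,5) = 62!/(5!×57!) = 6471002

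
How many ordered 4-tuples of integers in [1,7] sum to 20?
Coefficient of x^20 in (x + x² + ... + x^7)^4. By inclusion-exclusion on dice exceeding 7: Σ_j (-1)^j C(4,j)·C(20-1-7j, 3) = C(4,0)·C(19,3) - C(4,1)·C(12,3) + C(4,2)·C(5,3) = 1·969 - 4·220 + 6·10 = 149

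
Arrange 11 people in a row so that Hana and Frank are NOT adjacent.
Total - adjacent = 11! - (11-1)!×2 = 39916800 - 7257600 = 32659200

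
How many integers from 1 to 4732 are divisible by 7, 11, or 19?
⌊4732/7⌋+⌊4732/11⌋+⌊4732/19⌋ - ⌊4732/77⌋-⌊4732/133⌋-⌊4732/209⌋ + ⌊4732/1463⌋ = 676+430+249 - 61-35-22 + 3 = 1240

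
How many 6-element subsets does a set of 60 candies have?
C(60,6) = 60!/(6!×54!) = 50063860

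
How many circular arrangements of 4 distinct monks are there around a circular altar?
Circular: fix one position, arrange the rest. (4-1)! = 6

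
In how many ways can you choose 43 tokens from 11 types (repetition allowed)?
C(43+11-1, 11-1) = C(53, 10) = 19499099620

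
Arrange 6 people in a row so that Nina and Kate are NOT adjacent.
Total - adjacent = 6! - (6-1)!×2 = 720 - 240 = 480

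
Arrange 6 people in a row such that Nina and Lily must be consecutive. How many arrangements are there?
Treat the 2 as one block: (6-2+1)! × 2! = 120 × 2 = 240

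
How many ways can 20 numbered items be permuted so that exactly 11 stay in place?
Choose the 11 fixed points C(20,11) = 167960, derange the rest: !9 = Σ_{j=0}^{9} (-1)^j·9!/j! = 362880 - 362880 + 181440 - 60480 + 15120 - 3024 + 504 - 72 + 9 - 1 = 133496. Product = 167960 × 133496 = 22421988160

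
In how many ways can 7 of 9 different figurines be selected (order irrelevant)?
C(9,7) = 9!/(7!×2!) = 36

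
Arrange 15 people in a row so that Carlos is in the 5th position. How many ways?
Fix one position: (15-1)! = 87178291200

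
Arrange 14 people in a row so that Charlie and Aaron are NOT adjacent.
Total - adjacent = 14! - (14-1)!×2 = 87178291200 - 12454041600 = 74724249600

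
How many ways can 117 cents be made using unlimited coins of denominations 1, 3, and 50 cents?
Coefficient of x^117 in 1/(1-x^1) · 1/(1-x^3) · 1/(1-x^50). Case on j = number of 50-cent coins (j = 0..2); remainder r = 117 - 50j is made from {1,3} in ⌊r/3⌋+1 ways. r = 117, 67, 17 → 40 + 23 + 6 = 69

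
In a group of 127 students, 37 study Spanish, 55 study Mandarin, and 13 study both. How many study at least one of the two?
|A∪B| = |A| + |B| - |A∩B| = 37 + 55 - 13 = 79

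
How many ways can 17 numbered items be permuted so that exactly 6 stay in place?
Choose the 6 fixed points C(17,6) = 12376, derange the rest: !11 = Σ_{j=0}^{11} (-1)^j·11!/j! = 39916800 - 39916800 + 19958400 - 6652800 + 1663200 - 332640 + 55440 - 7920 + 990 - 110 + 11 - 1 = 14684570. Product = 12376 × 14684570 = 181736238320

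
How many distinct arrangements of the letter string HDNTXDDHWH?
10! / (1! × 1! × 3! × 1! × 1! × 3!) = 100800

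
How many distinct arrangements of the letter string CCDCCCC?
7! / (1! × 6!) = 7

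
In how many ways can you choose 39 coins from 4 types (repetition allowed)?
C(39+4-1, 4-1) = C(42, 3) = 11480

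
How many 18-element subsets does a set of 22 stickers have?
C(22,18) = 22!/(18!×4!) = 7315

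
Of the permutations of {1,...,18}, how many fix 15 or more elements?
Exactly j fixed points: C(18,j)·!(18-j); sum over j ≥ 15 (derangement numbers via !m = (m-1)·(!(m-1) + !(m-2)): !0..!3 = 1, 0, 1, 2). Σ_{j=15}^{18} C(18,j)·!(18-j) = C(18,15)·!3 + C(18,16)·!2 + C(18,17)·!1 + C(18,18)·!0 = 816·2 + 153·1 + 18·0 + 1·1 = 1786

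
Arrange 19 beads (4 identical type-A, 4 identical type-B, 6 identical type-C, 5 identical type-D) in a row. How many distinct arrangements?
19! / (4! × 4! × 6! × 5!) = 2444321880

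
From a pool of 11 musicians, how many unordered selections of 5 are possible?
C(11,5) = 11!/(5!×6!) = 462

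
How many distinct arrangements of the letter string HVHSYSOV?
8! / (2! × 2! × 2! × 1! × 1!) = 5040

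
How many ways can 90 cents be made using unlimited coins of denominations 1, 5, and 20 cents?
Coefficient of x^90 in 1/(1-x^1) · 1/(1-x^5) · 1/(1-x^20). Case on j = number of 20-cent coins (j = 0..4); remainder r = 90 - 20j is made from {1,5} in ⌊r/5⌋+1 ways. r = 90, 70, 50, 30, 10 → 19 + 15 + 11 + 7 + 3 = 55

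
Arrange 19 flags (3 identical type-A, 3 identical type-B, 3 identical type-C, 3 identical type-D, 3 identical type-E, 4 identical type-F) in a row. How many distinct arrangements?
19! / (3! × 3! × 3! × 3! × 3! × 4!) = 651819168000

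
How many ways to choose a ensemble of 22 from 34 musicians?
C(34,22) = 34!/(22!×12!) = 548354040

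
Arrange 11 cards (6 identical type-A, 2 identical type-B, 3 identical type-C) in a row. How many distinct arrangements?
11! / (6! × 2! × 3!) = 4620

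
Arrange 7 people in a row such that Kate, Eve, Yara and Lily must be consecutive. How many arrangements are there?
Treat the 4 as one block: (7-4+1)! × 4! = 24 × 24 = 576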